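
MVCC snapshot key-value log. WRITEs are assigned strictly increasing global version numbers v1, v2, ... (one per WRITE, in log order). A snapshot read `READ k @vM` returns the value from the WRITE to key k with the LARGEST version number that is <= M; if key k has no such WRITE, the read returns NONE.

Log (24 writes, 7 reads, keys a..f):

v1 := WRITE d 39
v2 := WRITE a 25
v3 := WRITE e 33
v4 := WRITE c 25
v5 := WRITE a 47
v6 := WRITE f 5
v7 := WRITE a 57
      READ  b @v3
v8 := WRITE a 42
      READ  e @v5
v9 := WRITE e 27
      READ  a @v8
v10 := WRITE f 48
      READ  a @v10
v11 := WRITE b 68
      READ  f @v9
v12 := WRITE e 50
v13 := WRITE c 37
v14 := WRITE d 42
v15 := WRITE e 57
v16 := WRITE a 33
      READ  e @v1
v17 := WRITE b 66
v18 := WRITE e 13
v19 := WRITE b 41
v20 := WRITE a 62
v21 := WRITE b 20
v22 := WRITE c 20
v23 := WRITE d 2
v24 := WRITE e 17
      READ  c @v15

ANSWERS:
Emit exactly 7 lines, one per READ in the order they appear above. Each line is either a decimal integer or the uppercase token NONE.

v1: WRITE d=39  (d history now [(1, 39)])
v2: WRITE a=25  (a history now [(2, 25)])
v3: WRITE e=33  (e history now [(3, 33)])
v4: WRITE c=25  (c history now [(4, 25)])
v5: WRITE a=47  (a history now [(2, 25), (5, 47)])
v6: WRITE f=5  (f history now [(6, 5)])
v7: WRITE a=57  (a history now [(2, 25), (5, 47), (7, 57)])
READ b @v3: history=[] -> no version <= 3 -> NONE
v8: WRITE a=42  (a history now [(2, 25), (5, 47), (7, 57), (8, 42)])
READ e @v5: history=[(3, 33)] -> pick v3 -> 33
v9: WRITE e=27  (e history now [(3, 33), (9, 27)])
READ a @v8: history=[(2, 25), (5, 47), (7, 57), (8, 42)] -> pick v8 -> 42
v10: WRITE f=48  (f history now [(6, 5), (10, 48)])
READ a @v10: history=[(2, 25), (5, 47), (7, 57), (8, 42)] -> pick v8 -> 42
v11: WRITE b=68  (b history now [(11, 68)])
READ f @v9: history=[(6, 5), (10, 48)] -> pick v6 -> 5
v12: WRITE e=50  (e history now [(3, 33), (9, 27), (12, 50)])
v13: WRITE c=37  (c history now [(4, 25), (13, 37)])
v14: WRITE d=42  (d history now [(1, 39), (14, 42)])
v15: WRITE e=57  (e history now [(3, 33), (9, 27), (12, 50), (15, 57)])
v16: WRITE a=33  (a history now [(2, 25), (5, 47), (7, 57), (8, 42), (16, 33)])
READ e @v1: history=[(3, 33), (9, 27), (12, 50), (15, 57)] -> no version <= 1 -> NONE
v17: WRITE b=66  (b history now [(11, 68), (17, 66)])
v18: WRITE e=13  (e history now [(3, 33), (9, 27), (12, 50), (15, 57), (18, 13)])
v19: WRITE b=41  (b history now [(11, 68), (17, 66), (19, 41)])
v20: WRITE a=62  (a history now [(2, 25), (5, 47), (7, 57), (8, 42), (16, 33), (20, 62)])
v21: WRITE b=20  (b history now [(11, 68), (17, 66), (19, 41), (21, 20)])
v22: WRITE c=20  (c history now [(4, 25), (13, 37), (22, 20)])
v23: WRITE d=2  (d history now [(1, 39), (14, 42), (23, 2)])
v24: WRITE e=17  (e history now [(3, 33), (9, 27), (12, 50), (15, 57), (18, 13), (24, 17)])
READ c @v15: history=[(4, 25), (13, 37), (22, 20)] -> pick v13 -> 37

Answer: NONE
33
42
42
5
NONE
37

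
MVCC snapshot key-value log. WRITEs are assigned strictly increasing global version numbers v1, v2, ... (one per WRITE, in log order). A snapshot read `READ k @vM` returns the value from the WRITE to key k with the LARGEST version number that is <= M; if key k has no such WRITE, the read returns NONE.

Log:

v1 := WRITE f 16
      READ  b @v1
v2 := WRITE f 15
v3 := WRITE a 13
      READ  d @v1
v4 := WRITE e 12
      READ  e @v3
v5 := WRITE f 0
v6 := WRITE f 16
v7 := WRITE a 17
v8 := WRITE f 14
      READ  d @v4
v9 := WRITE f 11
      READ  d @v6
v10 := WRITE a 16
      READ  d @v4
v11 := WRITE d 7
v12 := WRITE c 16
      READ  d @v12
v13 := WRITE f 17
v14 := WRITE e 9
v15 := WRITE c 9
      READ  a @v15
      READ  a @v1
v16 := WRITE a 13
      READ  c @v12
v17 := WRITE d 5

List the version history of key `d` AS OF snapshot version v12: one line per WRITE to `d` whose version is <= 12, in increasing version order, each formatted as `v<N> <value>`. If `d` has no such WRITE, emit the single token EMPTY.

Answer: v11 7

Derivation:
Scan writes for key=d with version <= 12:
  v1 WRITE f 16 -> skip
  v2 WRITE f 15 -> skip
  v3 WRITE a 13 -> skip
  v4 WRITE e 12 -> skip
  v5 WRITE f 0 -> skip
  v6 WRITE f 16 -> skip
  v7 WRITE a 17 -> skip
  v8 WRITE f 14 -> skip
  v9 WRITE f 11 -> skip
  v10 WRITE a 16 -> skip
  v11 WRITE d 7 -> keep
  v12 WRITE c 16 -> skip
  v13 WRITE f 17 -> skip
  v14 WRITE e 9 -> skip
  v15 WRITE c 9 -> skip
  v16 WRITE a 13 -> skip
  v17 WRITE d 5 -> drop (> snap)
Collected: [(11, 7)]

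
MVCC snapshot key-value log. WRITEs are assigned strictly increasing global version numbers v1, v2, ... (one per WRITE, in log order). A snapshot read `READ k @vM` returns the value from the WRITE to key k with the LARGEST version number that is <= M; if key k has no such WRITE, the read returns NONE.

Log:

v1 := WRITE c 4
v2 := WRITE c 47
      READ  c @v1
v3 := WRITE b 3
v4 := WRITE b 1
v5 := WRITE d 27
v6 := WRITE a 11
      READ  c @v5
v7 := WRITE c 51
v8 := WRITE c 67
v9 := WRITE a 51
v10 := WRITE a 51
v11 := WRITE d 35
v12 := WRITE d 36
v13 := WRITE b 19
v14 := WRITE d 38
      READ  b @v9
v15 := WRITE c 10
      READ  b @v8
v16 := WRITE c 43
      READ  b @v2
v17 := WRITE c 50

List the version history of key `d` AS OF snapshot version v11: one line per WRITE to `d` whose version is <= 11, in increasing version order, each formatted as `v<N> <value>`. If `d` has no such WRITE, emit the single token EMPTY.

Scan writes for key=d with version <= 11:
  v1 WRITE c 4 -> skip
  v2 WRITE c 47 -> skip
  v3 WRITE b 3 -> skip
  v4 WRITE b 1 -> skip
  v5 WRITE d 27 -> keep
  v6 WRITE a 11 -> skip
  v7 WRITE c 51 -> skip
  v8 WRITE c 67 -> skip
  v9 WRITE a 51 -> skip
  v10 WRITE a 51 -> skip
  v11 WRITE d 35 -> keep
  v12 WRITE d 36 -> drop (> snap)
  v13 WRITE b 19 -> skip
  v14 WRITE d 38 -> drop (> snap)
  v15 WRITE c 10 -> skip
  v16 WRITE c 43 -> skip
  v17 WRITE c 50 -> skip
Collected: [(5, 27), (11, 35)]

Answer: v5 27
v11 35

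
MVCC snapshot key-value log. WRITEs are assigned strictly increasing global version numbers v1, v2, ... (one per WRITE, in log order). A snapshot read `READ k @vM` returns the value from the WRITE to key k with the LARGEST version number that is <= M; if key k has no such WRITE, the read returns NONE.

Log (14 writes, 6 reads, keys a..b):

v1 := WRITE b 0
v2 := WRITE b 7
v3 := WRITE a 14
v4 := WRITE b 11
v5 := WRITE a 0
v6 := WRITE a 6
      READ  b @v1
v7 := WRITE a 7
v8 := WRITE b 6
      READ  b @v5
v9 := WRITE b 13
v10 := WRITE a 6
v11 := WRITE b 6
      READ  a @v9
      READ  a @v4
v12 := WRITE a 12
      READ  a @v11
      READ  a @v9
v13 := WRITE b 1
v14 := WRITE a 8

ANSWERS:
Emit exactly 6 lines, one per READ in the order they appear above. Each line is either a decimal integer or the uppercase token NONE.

Answer: 0
11
7
14
6
7

Derivation:
v1: WRITE b=0  (b history now [(1, 0)])
v2: WRITE b=7  (b history now [(1, 0), (2, 7)])
v3: WRITE a=14  (a history now [(3, 14)])
v4: WRITE b=11  (b history now [(1, 0), (2, 7), (4, 11)])
v5: WRITE a=0  (a history now [(3, 14), (5, 0)])
v6: WRITE a=6  (a history now [(3, 14), (5, 0), (6, 6)])
READ b @v1: history=[(1, 0), (2, 7), (4, 11)] -> pick v1 -> 0
v7: WRITE a=7  (a history now [(3, 14), (5, 0), (6, 6), (7, 7)])
v8: WRITE b=6  (b history now [(1, 0), (2, 7), (4, 11), (8, 6)])
READ b @v5: history=[(1, 0), (2, 7), (4, 11), (8, 6)] -> pick v4 -> 11
v9: WRITE b=13  (b history now [(1, 0), (2, 7), (4, 11), (8, 6), (9, 13)])
v10: WRITE a=6  (a history now [(3, 14), (5, 0), (6, 6), (7, 7), (10, 6)])
v11: WRITE b=6  (b history now [(1, 0), (2, 7), (4, 11), (8, 6), (9, 13), (11, 6)])
READ a @v9: history=[(3, 14), (5, 0), (6, 6), (7, 7), (10, 6)] -> pick v7 -> 7
READ a @v4: history=[(3, 14), (5, 0), (6, 6), (7, 7), (10, 6)] -> pick v3 -> 14
v12: WRITE a=12  (a history now [(3, 14), (5, 0), (6, 6), (7, 7), (10, 6), (12, 12)])
READ a @v11: history=[(3, 14), (5, 0), (6, 6), (7, 7), (10, 6), (12, 12)] -> pick v10 -> 6
READ a @v9: history=[(3, 14), (5, 0), (6, 6), (7, 7), (10, 6), (12, 12)] -> pick v7 -> 7
v13: WRITE b=1  (b history now [(1, 0), (2, 7), (4, 11), (8, 6), (9, 13), (11, 6), (13, 1)])
v14: WRITE a=8  (a history now [(3, 14), (5, 0), (6, 6), (7, 7), (10, 6), (12, 12), (14, 8)])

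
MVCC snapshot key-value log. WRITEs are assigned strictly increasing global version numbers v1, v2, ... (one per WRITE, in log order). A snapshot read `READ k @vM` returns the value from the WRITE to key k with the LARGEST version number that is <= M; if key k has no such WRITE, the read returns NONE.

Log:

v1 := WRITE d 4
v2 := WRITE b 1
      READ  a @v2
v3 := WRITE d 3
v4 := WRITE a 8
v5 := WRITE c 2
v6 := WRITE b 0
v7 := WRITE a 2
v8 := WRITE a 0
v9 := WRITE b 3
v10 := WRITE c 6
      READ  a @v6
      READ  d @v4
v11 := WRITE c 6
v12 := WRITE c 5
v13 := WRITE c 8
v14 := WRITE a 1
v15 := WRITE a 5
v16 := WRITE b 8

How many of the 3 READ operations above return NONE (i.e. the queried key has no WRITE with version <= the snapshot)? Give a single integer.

Answer: 1

Derivation:
v1: WRITE d=4  (d history now [(1, 4)])
v2: WRITE b=1  (b history now [(2, 1)])
READ a @v2: history=[] -> no version <= 2 -> NONE
v3: WRITE d=3  (d history now [(1, 4), (3, 3)])
v4: WRITE a=8  (a history now [(4, 8)])
v5: WRITE c=2  (c history now [(5, 2)])
v6: WRITE b=0  (b history now [(2, 1), (6, 0)])
v7: WRITE a=2  (a history now [(4, 8), (7, 2)])
v8: WRITE a=0  (a history now [(4, 8), (7, 2), (8, 0)])
v9: WRITE b=3  (b history now [(2, 1), (6, 0), (9, 3)])
v10: WRITE c=6  (c history now [(5, 2), (10, 6)])
READ a @v6: history=[(4, 8), (7, 2), (8, 0)] -> pick v4 -> 8
READ d @v4: history=[(1, 4), (3, 3)] -> pick v3 -> 3
v11: WRITE c=6  (c history now [(5, 2), (10, 6), (11, 6)])
v12: WRITE c=5  (c history now [(5, 2), (10, 6), (11, 6), (12, 5)])
v13: WRITE c=8  (c history now [(5, 2), (10, 6), (11, 6), (12, 5), (13, 8)])
v14: WRITE a=1  (a history now [(4, 8), (7, 2), (8, 0), (14, 1)])
v15: WRITE a=5  (a history now [(4, 8), (7, 2), (8, 0), (14, 1), (15, 5)])
v16: WRITE b=8  (b history now [(2, 1), (6, 0), (9, 3), (16, 8)])
Read results in order: ['NONE', '8', '3']
NONE count = 1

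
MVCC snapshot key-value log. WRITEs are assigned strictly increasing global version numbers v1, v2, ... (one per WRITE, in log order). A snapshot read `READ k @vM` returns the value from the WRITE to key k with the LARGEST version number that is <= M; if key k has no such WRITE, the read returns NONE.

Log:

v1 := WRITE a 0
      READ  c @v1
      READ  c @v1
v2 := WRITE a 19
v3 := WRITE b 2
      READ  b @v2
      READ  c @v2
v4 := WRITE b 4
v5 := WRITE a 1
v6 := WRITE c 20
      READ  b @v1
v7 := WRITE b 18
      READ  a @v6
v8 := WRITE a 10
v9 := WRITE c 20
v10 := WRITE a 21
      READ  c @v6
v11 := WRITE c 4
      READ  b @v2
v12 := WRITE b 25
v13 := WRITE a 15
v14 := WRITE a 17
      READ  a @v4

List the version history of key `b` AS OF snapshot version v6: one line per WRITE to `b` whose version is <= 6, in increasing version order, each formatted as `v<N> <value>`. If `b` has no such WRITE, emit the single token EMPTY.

Answer: v3 2
v4 4

Derivation:
Scan writes for key=b with version <= 6:
  v1 WRITE a 0 -> skip
  v2 WRITE a 19 -> skip
  v3 WRITE b 2 -> keep
  v4 WRITE b 4 -> keep
  v5 WRITE a 1 -> skip
  v6 WRITE c 20 -> skip
  v7 WRITE b 18 -> drop (> snap)
  v8 WRITE a 10 -> skip
  v9 WRITE c 20 -> skip
  v10 WRITE a 21 -> skip
  v11 WRITE c 4 -> skip
  v12 WRITE b 25 -> drop (> snap)
  v13 WRITE a 15 -> skip
  v14 WRITE a 17 -> skip
Collected: [(3, 2), (4, 4)]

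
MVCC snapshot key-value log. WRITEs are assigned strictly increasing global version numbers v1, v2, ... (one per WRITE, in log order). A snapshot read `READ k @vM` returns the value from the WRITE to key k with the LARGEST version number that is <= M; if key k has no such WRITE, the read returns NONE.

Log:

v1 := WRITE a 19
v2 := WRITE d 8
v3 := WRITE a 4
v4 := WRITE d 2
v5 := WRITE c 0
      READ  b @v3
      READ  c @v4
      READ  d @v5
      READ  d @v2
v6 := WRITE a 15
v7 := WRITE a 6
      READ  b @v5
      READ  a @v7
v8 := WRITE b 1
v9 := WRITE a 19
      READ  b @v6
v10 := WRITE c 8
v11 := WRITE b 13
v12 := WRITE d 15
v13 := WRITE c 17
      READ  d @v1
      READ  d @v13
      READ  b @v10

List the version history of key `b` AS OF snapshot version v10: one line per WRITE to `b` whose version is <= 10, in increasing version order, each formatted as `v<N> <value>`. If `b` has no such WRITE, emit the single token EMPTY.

Scan writes for key=b with version <= 10:
  v1 WRITE a 19 -> skip
  v2 WRITE d 8 -> skip
  v3 WRITE a 4 -> skip
  v4 WRITE d 2 -> skip
  v5 WRITE c 0 -> skip
  v6 WRITE a 15 -> skip
  v7 WRITE a 6 -> skip
  v8 WRITE b 1 -> keep
  v9 WRITE a 19 -> skip
  v10 WRITE c 8 -> skip
  v11 WRITE b 13 -> drop (> snap)
  v12 WRITE d 15 -> skip
  v13 WRITE c 17 -> skip
Collected: [(8, 1)]

Answer: v8 1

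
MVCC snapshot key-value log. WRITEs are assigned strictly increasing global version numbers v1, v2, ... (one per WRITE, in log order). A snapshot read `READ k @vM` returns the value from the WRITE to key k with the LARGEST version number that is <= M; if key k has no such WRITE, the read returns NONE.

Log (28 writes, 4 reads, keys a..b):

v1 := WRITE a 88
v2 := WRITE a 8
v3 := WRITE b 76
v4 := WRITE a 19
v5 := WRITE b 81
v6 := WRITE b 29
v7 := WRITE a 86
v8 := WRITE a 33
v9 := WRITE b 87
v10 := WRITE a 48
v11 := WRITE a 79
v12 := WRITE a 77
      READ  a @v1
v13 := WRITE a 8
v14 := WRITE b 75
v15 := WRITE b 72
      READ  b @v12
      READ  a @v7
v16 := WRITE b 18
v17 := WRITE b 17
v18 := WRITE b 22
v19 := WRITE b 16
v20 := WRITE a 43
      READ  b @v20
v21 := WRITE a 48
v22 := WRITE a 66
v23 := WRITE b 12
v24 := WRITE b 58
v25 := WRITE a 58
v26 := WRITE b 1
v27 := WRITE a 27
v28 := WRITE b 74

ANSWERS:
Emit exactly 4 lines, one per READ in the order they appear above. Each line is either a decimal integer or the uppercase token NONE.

Answer: 88
87
86
16

Derivation:
v1: WRITE a=88  (a history now [(1, 88)])
v2: WRITE a=8  (a history now [(1, 88), (2, 8)])
v3: WRITE b=76  (b history now [(3, 76)])
v4: WRITE a=19  (a history now [(1, 88), (2, 8), (4, 19)])
v5: WRITE b=81  (b history now [(3, 76), (5, 81)])
v6: WRITE b=29  (b history now [(3, 76), (5, 81), (6, 29)])
v7: WRITE a=86  (a history now [(1, 88), (2, 8), (4, 19), (7, 86)])
v8: WRITE a=33  (a history now [(1, 88), (2, 8), (4, 19), (7, 86), (8, 33)])
v9: WRITE b=87  (b history now [(3, 76), (5, 81), (6, 29), (9, 87)])
v10: WRITE a=48  (a history now [(1, 88), (2, 8), (4, 19), (7, 86), (8, 33), (10, 48)])
v11: WRITE a=79  (a history now [(1, 88), (2, 8), (4, 19), (7, 86), (8, 33), (10, 48), (11, 79)])
v12: WRITE a=77  (a history now [(1, 88), (2, 8), (4, 19), (7, 86), (8, 33), (10, 48), (11, 79), (12, 77)])
READ a @v1: history=[(1, 88), (2, 8), (4, 19), (7, 86), (8, 33), (10, 48), (11, 79), (12, 77)] -> pick v1 -> 88
v13: WRITE a=8  (a history now [(1, 88), (2, 8), (4, 19), (7, 86), (8, 33), (10, 48), (11, 79), (12, 77), (13, 8)])
v14: WRITE b=75  (b history now [(3, 76), (5, 81), (6, 29), (9, 87), (14, 75)])
v15: WRITE b=72  (b history now [(3, 76), (5, 81), (6, 29), (9, 87), (14, 75), (15, 72)])
READ b @v12: history=[(3, 76), (5, 81), (6, 29), (9, 87), (14, 75), (15, 72)] -> pick v9 -> 87
READ a @v7: history=[(1, 88), (2, 8), (4, 19), (7, 86), (8, 33), (10, 48), (11, 79), (12, 77), (13, 8)] -> pick v7 -> 86
v16: WRITE b=18  (b history now [(3, 76), (5, 81), (6, 29), (9, 87), (14, 75), (15, 72), (16, 18)])
v17: WRITE b=17  (b history now [(3, 76), (5, 81), (6, 29), (9, 87), (14, 75), (15, 72), (16, 18), (17, 17)])
v18: WRITE b=22  (b history now [(3, 76), (5, 81), (6, 29), (9, 87), (14, 75), (15, 72), (16, 18), (17, 17), (18, 22)])
v19: WRITE b=16  (b history now [(3, 76), (5, 81), (6, 29), (9, 87), (14, 75), (15, 72), (16, 18), (17, 17), (18, 22), (19, 16)])
v20: WRITE a=43  (a history now [(1, 88), (2, 8), (4, 19), (7, 86), (8, 33), (10, 48), (11, 79), (12, 77), (13, 8), (20, 43)])
READ b @v20: history=[(3, 76), (5, 81), (6, 29), (9, 87), (14, 75), (15, 72), (16, 18), (17, 17), (18, 22), (19, 16)] -> pick v19 -> 16
v21: WRITE a=48  (a history now [(1, 88), (2, 8), (4, 19), (7, 86), (8, 33), (10, 48), (11, 79), (12, 77), (13, 8), (20, 43), (21, 48)])
v22: WRITE a=66  (a history now [(1, 88), (2, 8), (4, 19), (7, 86), (8, 33), (10, 48), (11, 79), (12, 77), (13, 8), (20, 43), (21, 48), (22, 66)])
v23: WRITE b=12  (b history now [(3, 76), (5, 81), (6, 29), (9, 87), (14, 75), (15, 72), (16, 18), (17, 17), (18, 22), (19, 16), (23, 12)])
v24: WRITE b=58  (b history now [(3, 76), (5, 81), (6, 29), (9, 87), (14, 75), (15, 72), (16, 18), (17, 17), (18, 22), (19, 16), (23, 12), (24, 58)])
v25: WRITE a=58  (a history now [(1, 88), (2, 8), (4, 19), (7, 86), (8, 33), (10, 48), (11, 79), (12, 77), (13, 8), (20, 43), (21, 48), (22, 66), (25, 58)])
v26: WRITE b=1  (b history now [(3, 76), (5, 81), (6, 29), (9, 87), (14, 75), (15, 72), (16, 18), (17, 17), (18, 22), (19, 16), (23, 12), (24, 58), (26, 1)])
v27: WRITE a=27  (a history now [(1, 88), (2, 8), (4, 19), (7, 86), (8, 33), (10, 48), (11, 79), (12, 77), (13, 8), (20, 43), (21, 48), (22, 66), (25, 58), (27, 27)])
v28: WRITE b=74  (b history now [(3, 76), (5, 81), (6, 29), (9, 87), (14, 75), (15, 72), (16, 18), (17, 17), (18, 22), (19, 16), (23, 12), (24, 58), (26, 1), (28, 74)])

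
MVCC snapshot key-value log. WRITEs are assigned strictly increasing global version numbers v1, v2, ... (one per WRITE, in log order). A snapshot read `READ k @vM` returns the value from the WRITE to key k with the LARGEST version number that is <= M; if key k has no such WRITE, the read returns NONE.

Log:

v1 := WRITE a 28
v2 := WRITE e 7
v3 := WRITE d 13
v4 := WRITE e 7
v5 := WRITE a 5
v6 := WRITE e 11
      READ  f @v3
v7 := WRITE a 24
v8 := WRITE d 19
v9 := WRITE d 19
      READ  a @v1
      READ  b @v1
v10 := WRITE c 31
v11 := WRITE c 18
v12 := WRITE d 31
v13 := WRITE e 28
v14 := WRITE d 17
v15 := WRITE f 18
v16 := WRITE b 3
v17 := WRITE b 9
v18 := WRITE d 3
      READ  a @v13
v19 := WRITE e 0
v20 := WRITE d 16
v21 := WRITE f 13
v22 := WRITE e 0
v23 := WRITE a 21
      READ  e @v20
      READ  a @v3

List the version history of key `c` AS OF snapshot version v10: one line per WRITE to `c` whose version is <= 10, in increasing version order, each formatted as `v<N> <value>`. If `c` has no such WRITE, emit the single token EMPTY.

Scan writes for key=c with version <= 10:
  v1 WRITE a 28 -> skip
  v2 WRITE e 7 -> skip
  v3 WRITE d 13 -> skip
  v4 WRITE e 7 -> skip
  v5 WRITE a 5 -> skip
  v6 WRITE e 11 -> skip
  v7 WRITE a 24 -> skip
  v8 WRITE d 19 -> skip
  v9 WRITE d 19 -> skip
  v10 WRITE c 31 -> keep
  v11 WRITE c 18 -> drop (> snap)
  v12 WRITE d 31 -> skip
  v13 WRITE e 28 -> skip
  v14 WRITE d 17 -> skip
  v15 WRITE f 18 -> skip
  v16 WRITE b 3 -> skip
  v17 WRITE b 9 -> skip
  v18 WRITE d 3 -> skip
  v19 WRITE e 0 -> skip
  v20 WRITE d 16 -> skip
  v21 WRITE f 13 -> skip
  v22 WRITE e 0 -> skip
  v23 WRITE a 21 -> skip
Collected: [(10, 31)]

Answer: v10 31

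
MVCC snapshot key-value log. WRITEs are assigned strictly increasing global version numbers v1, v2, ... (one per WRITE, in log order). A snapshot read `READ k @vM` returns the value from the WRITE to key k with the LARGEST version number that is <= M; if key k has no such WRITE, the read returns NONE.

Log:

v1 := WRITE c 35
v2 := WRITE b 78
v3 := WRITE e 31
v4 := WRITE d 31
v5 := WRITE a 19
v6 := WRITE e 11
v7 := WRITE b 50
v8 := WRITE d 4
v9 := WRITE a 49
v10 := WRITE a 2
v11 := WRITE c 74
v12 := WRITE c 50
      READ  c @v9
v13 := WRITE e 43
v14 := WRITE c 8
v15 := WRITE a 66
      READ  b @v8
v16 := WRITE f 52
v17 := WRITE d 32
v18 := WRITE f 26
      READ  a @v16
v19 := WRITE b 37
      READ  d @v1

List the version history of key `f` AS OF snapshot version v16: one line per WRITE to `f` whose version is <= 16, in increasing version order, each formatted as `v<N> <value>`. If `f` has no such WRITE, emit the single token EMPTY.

Answer: v16 52

Derivation:
Scan writes for key=f with version <= 16:
  v1 WRITE c 35 -> skip
  v2 WRITE b 78 -> skip
  v3 WRITE e 31 -> skip
  v4 WRITE d 31 -> skip
  v5 WRITE a 19 -> skip
  v6 WRITE e 11 -> skip
  v7 WRITE b 50 -> skip
  v8 WRITE d 4 -> skip
  v9 WRITE a 49 -> skip
  v10 WRITE a 2 -> skip
  v11 WRITE c 74 -> skip
  v12 WRITE c 50 -> skip
  v13 WRITE e 43 -> skip
  v14 WRITE c 8 -> skip
  v15 WRITE a 66 -> skip
  v16 WRITE f 52 -> keep
  v17 WRITE d 32 -> skip
  v18 WRITE f 26 -> drop (> snap)
  v19 WRITE b 37 -> skip
Collected: [(16, 52)]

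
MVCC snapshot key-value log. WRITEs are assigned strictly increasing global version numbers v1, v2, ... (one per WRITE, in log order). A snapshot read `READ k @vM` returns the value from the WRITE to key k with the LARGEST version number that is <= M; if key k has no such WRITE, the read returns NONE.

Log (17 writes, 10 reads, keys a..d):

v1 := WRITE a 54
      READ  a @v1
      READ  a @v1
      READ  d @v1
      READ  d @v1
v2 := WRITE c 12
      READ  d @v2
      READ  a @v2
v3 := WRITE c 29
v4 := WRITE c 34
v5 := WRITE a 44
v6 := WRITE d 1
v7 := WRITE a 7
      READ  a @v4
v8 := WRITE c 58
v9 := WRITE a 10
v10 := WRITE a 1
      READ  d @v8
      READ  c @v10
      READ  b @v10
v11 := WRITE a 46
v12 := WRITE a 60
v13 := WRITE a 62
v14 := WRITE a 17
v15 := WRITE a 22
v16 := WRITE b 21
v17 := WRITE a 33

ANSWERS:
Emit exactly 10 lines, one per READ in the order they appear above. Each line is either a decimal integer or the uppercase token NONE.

v1: WRITE a=54  (a history now [(1, 54)])
READ a @v1: history=[(1, 54)] -> pick v1 -> 54
READ a @v1: history=[(1, 54)] -> pick v1 -> 54
READ d @v1: history=[] -> no version <= 1 -> NONE
READ d @v1: history=[] -> no version <= 1 -> NONE
v2: WRITE c=12  (c history now [(2, 12)])
READ d @v2: history=[] -> no version <= 2 -> NONE
READ a @v2: history=[(1, 54)] -> pick v1 -> 54
v3: WRITE c=29  (c history now [(2, 12), (3, 29)])
v4: WRITE c=34  (c history now [(2, 12), (3, 29), (4, 34)])
v5: WRITE a=44  (a history now [(1, 54), (5, 44)])
v6: WRITE d=1  (d history now [(6, 1)])
v7: WRITE a=7  (a history now [(1, 54), (5, 44), (7, 7)])
READ a @v4: history=[(1, 54), (5, 44), (7, 7)] -> pick v1 -> 54
v8: WRITE c=58  (c history now [(2, 12), (3, 29), (4, 34), (8, 58)])
v9: WRITE a=10  (a history now [(1, 54), (5, 44), (7, 7), (9, 10)])
v10: WRITE a=1  (a history now [(1, 54), (5, 44), (7, 7), (9, 10), (10, 1)])
READ d @v8: history=[(6, 1)] -> pick v6 -> 1
READ c @v10: history=[(2, 12), (3, 29), (4, 34), (8, 58)] -> pick v8 -> 58
READ b @v10: history=[] -> no version <= 10 -> NONE
v11: WRITE a=46  (a history now [(1, 54), (5, 44), (7, 7), (9, 10), (10, 1), (11, 46)])
v12: WRITE a=60  (a history now [(1, 54), (5, 44), (7, 7), (9, 10), (10, 1), (11, 46), (12, 60)])
v13: WRITE a=62  (a history now [(1, 54), (5, 44), (7, 7), (9, 10), (10, 1), (11, 46), (12, 60), (13, 62)])
v14: WRITE a=17  (a history now [(1, 54), (5, 44), (7, 7), (9, 10), (10, 1), (11, 46), (12, 60), (13, 62), (14, 17)])
v15: WRITE a=22  (a history now [(1, 54), (5, 44), (7, 7), (9, 10), (10, 1), (11, 46), (12, 60), (13, 62), (14, 17), (15, 22)])
v16: WRITE b=21  (b history now [(16, 21)])
v17: WRITE a=33  (a history now [(1, 54), (5, 44), (7, 7), (9, 10), (10, 1), (11, 46), (12, 60), (13, 62), (14, 17), (15, 22), (17, 33)])

Answer: 54
54
NONE
NONE
NONE
54
54
1
58
NONE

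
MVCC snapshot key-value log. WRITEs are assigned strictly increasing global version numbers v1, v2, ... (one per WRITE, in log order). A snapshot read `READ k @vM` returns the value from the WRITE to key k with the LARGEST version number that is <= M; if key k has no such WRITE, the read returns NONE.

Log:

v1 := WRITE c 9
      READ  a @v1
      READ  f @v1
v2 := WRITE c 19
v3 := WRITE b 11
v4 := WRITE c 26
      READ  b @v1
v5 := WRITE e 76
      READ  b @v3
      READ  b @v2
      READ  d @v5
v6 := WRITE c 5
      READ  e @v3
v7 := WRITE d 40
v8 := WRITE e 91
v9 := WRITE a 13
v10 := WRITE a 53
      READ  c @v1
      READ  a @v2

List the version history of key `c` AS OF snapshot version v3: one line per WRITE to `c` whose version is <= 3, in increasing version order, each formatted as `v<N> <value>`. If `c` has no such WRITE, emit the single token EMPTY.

Answer: v1 9
v2 19

Derivation:
Scan writes for key=c with version <= 3:
  v1 WRITE c 9 -> keep
  v2 WRITE c 19 -> keep
  v3 WRITE b 11 -> skip
  v4 WRITE c 26 -> drop (> snap)
  v5 WRITE e 76 -> skip
  v6 WRITE c 5 -> drop (> snap)
  v7 WRITE d 40 -> skip
  v8 WRITE e 91 -> skip
  v9 WRITE a 13 -> skip
  v10 WRITE a 53 -> skip
Collected: [(1, 9), (2, 19)]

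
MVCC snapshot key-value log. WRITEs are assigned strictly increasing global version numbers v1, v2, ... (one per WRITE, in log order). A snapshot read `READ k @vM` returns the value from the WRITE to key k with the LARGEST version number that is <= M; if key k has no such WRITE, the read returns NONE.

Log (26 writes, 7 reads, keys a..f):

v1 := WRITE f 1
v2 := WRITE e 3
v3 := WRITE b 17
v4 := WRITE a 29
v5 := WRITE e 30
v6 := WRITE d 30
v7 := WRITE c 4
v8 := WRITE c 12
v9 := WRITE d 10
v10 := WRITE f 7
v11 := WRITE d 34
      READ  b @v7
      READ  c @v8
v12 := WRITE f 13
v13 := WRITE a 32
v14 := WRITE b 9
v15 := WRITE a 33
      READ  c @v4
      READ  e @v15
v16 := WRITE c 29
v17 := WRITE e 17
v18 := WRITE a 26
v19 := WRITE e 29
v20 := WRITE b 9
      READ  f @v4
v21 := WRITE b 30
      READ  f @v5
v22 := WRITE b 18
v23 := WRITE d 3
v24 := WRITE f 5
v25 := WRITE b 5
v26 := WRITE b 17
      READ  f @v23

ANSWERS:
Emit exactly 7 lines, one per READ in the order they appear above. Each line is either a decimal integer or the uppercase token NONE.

Answer: 17
12
NONE
30
1
1
13

Derivation:
v1: WRITE f=1  (f history now [(1, 1)])
v2: WRITE e=3  (e history now [(2, 3)])
v3: WRITE b=17  (b history now [(3, 17)])
v4: WRITE a=29  (a history now [(4, 29)])
v5: WRITE e=30  (e history now [(2, 3), (5, 30)])
v6: WRITE d=30  (d history now [(6, 30)])
v7: WRITE c=4  (c history now [(7, 4)])
v8: WRITE c=12  (c history now [(7, 4), (8, 12)])
v9: WRITE d=10  (d history now [(6, 30), (9, 10)])
v10: WRITE f=7  (f history now [(1, 1), (10, 7)])
v11: WRITE d=34  (d history now [(6, 30), (9, 10), (11, 34)])
READ b @v7: history=[(3, 17)] -> pick v3 -> 17
READ c @v8: history=[(7, 4), (8, 12)] -> pick v8 -> 12
v12: WRITE f=13  (f history now [(1, 1), (10, 7), (12, 13)])
v13: WRITE a=32  (a history now [(4, 29), (13, 32)])
v14: WRITE b=9  (b history now [(3, 17), (14, 9)])
v15: WRITE a=33  (a history now [(4, 29), (13, 32), (15, 33)])
READ c @v4: history=[(7, 4), (8, 12)] -> no version <= 4 -> NONE
READ e @v15: history=[(2, 3), (5, 30)] -> pick v5 -> 30
v16: WRITE c=29  (c history now [(7, 4), (8, 12), (16, 29)])
v17: WRITE e=17  (e history now [(2, 3), (5, 30), (17, 17)])
v18: WRITE a=26  (a history now [(4, 29), (13, 32), (15, 33), (18, 26)])
v19: WRITE e=29  (e history now [(2, 3), (5, 30), (17, 17), (19, 29)])
v20: WRITE b=9  (b history now [(3, 17), (14, 9), (20, 9)])
READ f @v4: history=[(1, 1), (10, 7), (12, 13)] -> pick v1 -> 1
v21: WRITE b=30  (b history now [(3, 17), (14, 9), (20, 9), (21, 30)])
READ f @v5: history=[(1, 1), (10, 7), (12, 13)] -> pick v1 -> 1
v22: WRITE b=18  (b history now [(3, 17), (14, 9), (20, 9), (21, 30), (22, 18)])
v23: WRITE d=3  (d history now [(6, 30), (9, 10), (11, 34), (23, 3)])
v24: WRITE f=5  (f history now [(1, 1), (10, 7), (12, 13), (24, 5)])
v25: WRITE b=5  (b history now [(3, 17), (14, 9), (20, 9), (21, 30), (22, 18), (25, 5)])
v26: WRITE b=17  (b history now [(3, 17), (14, 9), (20, 9), (21, 30), (22, 18), (25, 5), (26, 17)])
READ f @v23: history=[(1, 1), (10, 7), (12, 13), (24, 5)] -> pick v12 -> 13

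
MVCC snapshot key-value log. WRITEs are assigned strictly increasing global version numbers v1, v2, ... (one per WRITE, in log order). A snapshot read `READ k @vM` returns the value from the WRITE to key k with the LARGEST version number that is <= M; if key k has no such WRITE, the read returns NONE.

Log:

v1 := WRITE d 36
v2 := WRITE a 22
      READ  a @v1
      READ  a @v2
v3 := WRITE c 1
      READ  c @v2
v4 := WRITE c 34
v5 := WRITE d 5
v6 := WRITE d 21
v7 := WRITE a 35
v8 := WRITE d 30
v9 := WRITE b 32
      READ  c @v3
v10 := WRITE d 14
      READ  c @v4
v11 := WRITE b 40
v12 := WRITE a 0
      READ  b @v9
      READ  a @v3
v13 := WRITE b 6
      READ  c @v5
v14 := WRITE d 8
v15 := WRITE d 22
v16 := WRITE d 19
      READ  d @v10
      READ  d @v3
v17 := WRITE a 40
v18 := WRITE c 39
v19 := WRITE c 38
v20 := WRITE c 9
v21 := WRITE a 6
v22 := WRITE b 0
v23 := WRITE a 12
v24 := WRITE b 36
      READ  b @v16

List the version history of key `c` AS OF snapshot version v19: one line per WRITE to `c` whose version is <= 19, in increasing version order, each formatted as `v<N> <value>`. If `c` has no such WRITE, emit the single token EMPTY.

Scan writes for key=c with version <= 19:
  v1 WRITE d 36 -> skip
  v2 WRITE a 22 -> skip
  v3 WRITE c 1 -> keep
  v4 WRITE c 34 -> keep
  v5 WRITE d 5 -> skip
  v6 WRITE d 21 -> skip
  v7 WRITE a 35 -> skip
  v8 WRITE d 30 -> skip
  v9 WRITE b 32 -> skip
  v10 WRITE d 14 -> skip
  v11 WRITE b 40 -> skip
  v12 WRITE a 0 -> skip
  v13 WRITE b 6 -> skip
  v14 WRITE d 8 -> skip
  v15 WRITE d 22 -> skip
  v16 WRITE d 19 -> skip
  v17 WRITE a 40 -> skip
  v18 WRITE c 39 -> keep
  v19 WRITE c 38 -> keep
  v20 WRITE c 9 -> drop (> snap)
  v21 WRITE a 6 -> skip
  v22 WRITE b 0 -> skip
  v23 WRITE a 12 -> skip
  v24 WRITE b 36 -> skip
Collected: [(3, 1), (4, 34), (18, 39), (19, 38)]

Answer: v3 1
v4 34
v18 39
v19 38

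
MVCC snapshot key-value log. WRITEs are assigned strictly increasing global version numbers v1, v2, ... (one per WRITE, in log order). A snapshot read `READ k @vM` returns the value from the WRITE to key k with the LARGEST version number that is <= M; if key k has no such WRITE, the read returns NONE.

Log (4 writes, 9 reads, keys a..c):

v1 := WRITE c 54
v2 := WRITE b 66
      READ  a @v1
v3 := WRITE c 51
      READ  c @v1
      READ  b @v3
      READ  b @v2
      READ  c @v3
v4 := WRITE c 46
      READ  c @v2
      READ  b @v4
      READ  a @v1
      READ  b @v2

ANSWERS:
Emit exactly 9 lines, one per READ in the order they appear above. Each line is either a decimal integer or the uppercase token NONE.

v1: WRITE c=54  (c history now [(1, 54)])
v2: WRITE b=66  (b history now [(2, 66)])
READ a @v1: history=[] -> no version <= 1 -> NONE
v3: WRITE c=51  (c history now [(1, 54), (3, 51)])
READ c @v1: history=[(1, 54), (3, 51)] -> pick v1 -> 54
READ b @v3: history=[(2, 66)] -> pick v2 -> 66
READ b @v2: history=[(2, 66)] -> pick v2 -> 66
READ c @v3: history=[(1, 54), (3, 51)] -> pick v3 -> 51
v4: WRITE c=46  (c history now [(1, 54), (3, 51), (4, 46)])
READ c @v2: history=[(1, 54), (3, 51), (4, 46)] -> pick v1 -> 54
READ b @v4: history=[(2, 66)] -> pick v2 -> 66
READ a @v1: history=[] -> no version <= 1 -> NONE
READ b @v2: history=[(2, 66)] -> pick v2 -> 66

Answer: NONE
54
66
66
51
54
66
NONE
66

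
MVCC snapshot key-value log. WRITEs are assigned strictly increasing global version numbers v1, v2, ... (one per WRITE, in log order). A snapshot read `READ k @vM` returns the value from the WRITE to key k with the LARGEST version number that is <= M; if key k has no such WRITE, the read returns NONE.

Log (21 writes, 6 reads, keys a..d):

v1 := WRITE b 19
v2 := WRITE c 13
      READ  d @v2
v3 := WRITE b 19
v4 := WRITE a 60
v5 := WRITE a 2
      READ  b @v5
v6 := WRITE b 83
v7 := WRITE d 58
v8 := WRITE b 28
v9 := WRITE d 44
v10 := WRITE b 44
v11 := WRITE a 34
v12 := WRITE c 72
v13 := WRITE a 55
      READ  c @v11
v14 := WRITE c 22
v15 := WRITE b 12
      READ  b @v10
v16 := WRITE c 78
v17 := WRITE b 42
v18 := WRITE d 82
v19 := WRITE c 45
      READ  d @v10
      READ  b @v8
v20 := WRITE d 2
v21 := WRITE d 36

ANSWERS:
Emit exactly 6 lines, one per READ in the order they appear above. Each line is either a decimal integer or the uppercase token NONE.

Answer: NONE
19
13
44
44
28

Derivation:
v1: WRITE b=19  (b history now [(1, 19)])
v2: WRITE c=13  (c history now [(2, 13)])
READ d @v2: history=[] -> no version <= 2 -> NONE
v3: WRITE b=19  (b history now [(1, 19), (3, 19)])
v4: WRITE a=60  (a history now [(4, 60)])
v5: WRITE a=2  (a history now [(4, 60), (5, 2)])
READ b @v5: history=[(1, 19), (3, 19)] -> pick v3 -> 19
v6: WRITE b=83  (b history now [(1, 19), (3, 19), (6, 83)])
v7: WRITE d=58  (d history now [(7, 58)])
v8: WRITE b=28  (b history now [(1, 19), (3, 19), (6, 83), (8, 28)])
v9: WRITE d=44  (d history now [(7, 58), (9, 44)])
v10: WRITE b=44  (b history now [(1, 19), (3, 19), (6, 83), (8, 28), (10, 44)])
v11: WRITE a=34  (a history now [(4, 60), (5, 2), (11, 34)])
v12: WRITE c=72  (c history now [(2, 13), (12, 72)])
v13: WRITE a=55  (a history now [(4, 60), (5, 2), (11, 34), (13, 55)])
READ c @v11: history=[(2, 13), (12, 72)] -> pick v2 -> 13
v14: WRITE c=22  (c history now [(2, 13), (12, 72), (14, 22)])
v15: WRITE b=12  (b history now [(1, 19), (3, 19), (6, 83), (8, 28), (10, 44), (15, 12)])
READ b @v10: history=[(1, 19), (3, 19), (6, 83), (8, 28), (10, 44), (15, 12)] -> pick v10 -> 44
v16: WRITE c=78  (c history now [(2, 13), (12, 72), (14, 22), (16, 78)])
v17: WRITE b=42  (b history now [(1, 19), (3, 19), (6, 83), (8, 28), (10, 44), (15, 12), (17, 42)])
v18: WRITE d=82  (d history now [(7, 58), (9, 44), (18, 82)])
v19: WRITE c=45  (c history now [(2, 13), (12, 72), (14, 22), (16, 78), (19, 45)])
READ d @v10: history=[(7, 58), (9, 44), (18, 82)] -> pick v9 -> 44
READ b @v8: history=[(1, 19), (3, 19), (6, 83), (8, 28), (10, 44), (15, 12), (17, 42)] -> pick v8 -> 28
v20: WRITE d=2  (d history now [(7, 58), (9, 44), (18, 82), (20, 2)])
v21: WRITE d=36  (d history now [(7, 58), (9, 44), (18, 82), (20, 2), (21, 36)])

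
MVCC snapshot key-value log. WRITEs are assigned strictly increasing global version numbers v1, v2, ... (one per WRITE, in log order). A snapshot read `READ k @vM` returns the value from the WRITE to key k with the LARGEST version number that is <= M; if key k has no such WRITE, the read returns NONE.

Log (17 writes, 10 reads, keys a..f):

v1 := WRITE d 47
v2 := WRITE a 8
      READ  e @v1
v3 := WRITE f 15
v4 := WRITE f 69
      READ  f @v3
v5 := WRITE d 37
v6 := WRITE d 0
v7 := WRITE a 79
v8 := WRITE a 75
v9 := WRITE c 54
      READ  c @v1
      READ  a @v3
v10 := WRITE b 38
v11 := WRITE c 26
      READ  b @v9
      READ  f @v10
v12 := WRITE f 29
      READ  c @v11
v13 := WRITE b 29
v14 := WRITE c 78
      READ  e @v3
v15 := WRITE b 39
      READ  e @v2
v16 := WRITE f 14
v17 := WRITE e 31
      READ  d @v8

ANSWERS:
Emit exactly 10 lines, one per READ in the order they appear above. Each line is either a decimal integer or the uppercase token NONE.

v1: WRITE d=47  (d history now [(1, 47)])
v2: WRITE a=8  (a history now [(2, 8)])
READ e @v1: history=[] -> no version <= 1 -> NONE
v3: WRITE f=15  (f history now [(3, 15)])
v4: WRITE f=69  (f history now [(3, 15), (4, 69)])
READ f @v3: history=[(3, 15), (4, 69)] -> pick v3 -> 15
v5: WRITE d=37  (d history now [(1, 47), (5, 37)])
v6: WRITE d=0  (d history now [(1, 47), (5, 37), (6, 0)])
v7: WRITE a=79  (a history now [(2, 8), (7, 79)])
v8: WRITE a=75  (a history now [(2, 8), (7, 79), (8, 75)])
v9: WRITE c=54  (c history now [(9, 54)])
READ c @v1: history=[(9, 54)] -> no version <= 1 -> NONE
READ a @v3: history=[(2, 8), (7, 79), (8, 75)] -> pick v2 -> 8
v10: WRITE b=38  (b history now [(10, 38)])
v11: WRITE c=26  (c history now [(9, 54), (11, 26)])
READ b @v9: history=[(10, 38)] -> no version <= 9 -> NONE
READ f @v10: history=[(3, 15), (4, 69)] -> pick v4 -> 69
v12: WRITE f=29  (f history now [(3, 15), (4, 69), (12, 29)])
READ c @v11: history=[(9, 54), (11, 26)] -> pick v11 -> 26
v13: WRITE b=29  (b history now [(10, 38), (13, 29)])
v14: WRITE c=78  (c history now [(9, 54), (11, 26), (14, 78)])
READ e @v3: history=[] -> no version <= 3 -> NONE
v15: WRITE b=39  (b history now [(10, 38), (13, 29), (15, 39)])
READ e @v2: history=[] -> no version <= 2 -> NONE
v16: WRITE f=14  (f history now [(3, 15), (4, 69), (12, 29), (16, 14)])
v17: WRITE e=31  (e history now [(17, 31)])
READ d @v8: history=[(1, 47), (5, 37), (6, 0)] -> pick v6 -> 0

Answer: NONE
15
NONE
8
NONE
69
26
NONE
NONE
0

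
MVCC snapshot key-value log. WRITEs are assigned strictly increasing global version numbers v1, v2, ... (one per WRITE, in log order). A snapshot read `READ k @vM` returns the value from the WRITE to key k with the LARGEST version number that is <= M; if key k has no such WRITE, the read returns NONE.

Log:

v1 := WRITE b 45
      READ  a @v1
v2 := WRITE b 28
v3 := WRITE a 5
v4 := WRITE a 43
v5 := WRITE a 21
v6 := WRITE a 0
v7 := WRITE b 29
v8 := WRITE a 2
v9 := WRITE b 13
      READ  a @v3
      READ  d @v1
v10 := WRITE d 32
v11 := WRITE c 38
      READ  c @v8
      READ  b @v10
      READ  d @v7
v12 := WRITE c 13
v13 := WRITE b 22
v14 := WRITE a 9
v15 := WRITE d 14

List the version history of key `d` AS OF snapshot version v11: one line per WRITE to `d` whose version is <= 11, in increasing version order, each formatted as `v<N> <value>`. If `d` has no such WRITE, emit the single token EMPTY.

Answer: v10 32

Derivation:
Scan writes for key=d with version <= 11:
  v1 WRITE b 45 -> skip
  v2 WRITE b 28 -> skip
  v3 WRITE a 5 -> skip
  v4 WRITE a 43 -> skip
  v5 WRITE a 21 -> skip
  v6 WRITE a 0 -> skip
  v7 WRITE b 29 -> skip
  v8 WRITE a 2 -> skip
  v9 WRITE b 13 -> skip
  v10 WRITE d 32 -> keep
  v11 WRITE c 38 -> skip
  v12 WRITE c 13 -> skip
  v13 WRITE b 22 -> skip
  v14 WRITE a 9 -> skip
  v15 WRITE d 14 -> drop (> snap)
Collected: [(10, 32)]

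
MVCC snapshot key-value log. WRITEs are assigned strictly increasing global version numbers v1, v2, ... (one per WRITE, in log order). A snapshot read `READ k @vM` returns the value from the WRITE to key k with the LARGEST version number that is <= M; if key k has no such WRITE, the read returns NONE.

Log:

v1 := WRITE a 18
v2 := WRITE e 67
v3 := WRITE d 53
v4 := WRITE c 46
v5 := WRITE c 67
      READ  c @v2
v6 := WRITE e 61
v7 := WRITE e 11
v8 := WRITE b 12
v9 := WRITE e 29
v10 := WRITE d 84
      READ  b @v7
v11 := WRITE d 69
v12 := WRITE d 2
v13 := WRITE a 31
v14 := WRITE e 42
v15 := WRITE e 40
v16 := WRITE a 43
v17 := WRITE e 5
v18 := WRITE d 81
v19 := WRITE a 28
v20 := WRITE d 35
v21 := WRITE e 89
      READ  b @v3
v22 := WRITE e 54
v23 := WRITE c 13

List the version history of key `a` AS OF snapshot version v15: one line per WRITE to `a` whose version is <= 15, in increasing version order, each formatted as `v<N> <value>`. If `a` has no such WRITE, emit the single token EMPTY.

Answer: v1 18
v13 31

Derivation:
Scan writes for key=a with version <= 15:
  v1 WRITE a 18 -> keep
  v2 WRITE e 67 -> skip
  v3 WRITE d 53 -> skip
  v4 WRITE c 46 -> skip
  v5 WRITE c 67 -> skip
  v6 WRITE e 61 -> skip
  v7 WRITE e 11 -> skip
  v8 WRITE b 12 -> skip
  v9 WRITE e 29 -> skip
  v10 WRITE d 84 -> skip
  v11 WRITE d 69 -> skip
  v12 WRITE d 2 -> skip
  v13 WRITE a 31 -> keep
  v14 WRITE e 42 -> skip
  v15 WRITE e 40 -> skip
  v16 WRITE a 43 -> drop (> snap)
  v17 WRITE e 5 -> skip
  v18 WRITE d 81 -> skip
  v19 WRITE a 28 -> drop (> snap)
  v20 WRITE d 35 -> skip
  v21 WRITE e 89 -> skip
  v22 WRITE e 54 -> skip
  v23 WRITE c 13 -> skip
Collected: [(1, 18), (13, 31)]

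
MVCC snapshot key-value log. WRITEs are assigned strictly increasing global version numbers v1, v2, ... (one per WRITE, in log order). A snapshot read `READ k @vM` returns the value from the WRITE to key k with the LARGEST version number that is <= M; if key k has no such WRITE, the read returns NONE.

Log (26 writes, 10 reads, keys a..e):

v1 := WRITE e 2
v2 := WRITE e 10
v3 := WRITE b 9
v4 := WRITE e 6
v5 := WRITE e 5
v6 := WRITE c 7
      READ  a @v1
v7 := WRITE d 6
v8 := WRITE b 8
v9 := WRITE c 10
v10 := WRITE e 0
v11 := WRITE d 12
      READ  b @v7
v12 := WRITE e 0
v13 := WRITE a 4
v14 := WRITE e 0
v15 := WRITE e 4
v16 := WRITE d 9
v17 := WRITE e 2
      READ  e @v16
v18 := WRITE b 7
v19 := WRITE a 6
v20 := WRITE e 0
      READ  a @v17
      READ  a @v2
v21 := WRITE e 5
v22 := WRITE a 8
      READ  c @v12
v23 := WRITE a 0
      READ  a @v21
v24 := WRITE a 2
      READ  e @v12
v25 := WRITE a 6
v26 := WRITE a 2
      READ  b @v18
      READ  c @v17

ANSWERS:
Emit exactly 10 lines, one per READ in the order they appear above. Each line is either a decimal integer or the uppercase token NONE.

Answer: NONE
9
4
4
NONE
10
6
0
7
10

Derivation:
v1: WRITE e=2  (e history now [(1, 2)])
v2: WRITE e=10  (e history now [(1, 2), (2, 10)])
v3: WRITE b=9  (b history now [(3, 9)])
v4: WRITE e=6  (e history now [(1, 2), (2, 10), (4, 6)])
v5: WRITE e=5  (e history now [(1, 2), (2, 10), (4, 6), (5, 5)])
v6: WRITE c=7  (c history now [(6, 7)])
READ a @v1: history=[] -> no version <= 1 -> NONE
v7: WRITE d=6  (d history now [(7, 6)])
v8: WRITE b=8  (b history now [(3, 9), (8, 8)])
v9: WRITE c=10  (c history now [(6, 7), (9, 10)])
v10: WRITE e=0  (e history now [(1, 2), (2, 10), (4, 6), (5, 5), (10, 0)])
v11: WRITE d=12  (d history now [(7, 6), (11, 12)])
READ b @v7: history=[(3, 9), (8, 8)] -> pick v3 -> 9
v12: WRITE e=0  (e history now [(1, 2), (2, 10), (4, 6), (5, 5), (10, 0), (12, 0)])
v13: WRITE a=4  (a history now [(13, 4)])
v14: WRITE e=0  (e history now [(1, 2), (2, 10), (4, 6), (5, 5), (10, 0), (12, 0), (14, 0)])
v15: WRITE e=4  (e history now [(1, 2), (2, 10), (4, 6), (5, 5), (10, 0), (12, 0), (14, 0), (15, 4)])
v16: WRITE d=9  (d history now [(7, 6), (11, 12), (16, 9)])
v17: WRITE e=2  (e history now [(1, 2), (2, 10), (4, 6), (5, 5), (10, 0), (12, 0), (14, 0), (15, 4), (17, 2)])
READ e @v16: history=[(1, 2), (2, 10), (4, 6), (5, 5), (10, 0), (12, 0), (14, 0), (15, 4), (17, 2)] -> pick v15 -> 4
v18: WRITE b=7  (b history now [(3, 9), (8, 8), (18, 7)])
v19: WRITE a=6  (a history now [(13, 4), (19, 6)])
v20: WRITE e=0  (e history now [(1, 2), (2, 10), (4, 6), (5, 5), (10, 0), (12, 0), (14, 0), (15, 4), (17, 2), (20, 0)])
READ a @v17: history=[(13, 4), (19, 6)] -> pick v13 -> 4
READ a @v2: history=[(13, 4), (19, 6)] -> no version <= 2 -> NONE
v21: WRITE e=5  (e history now [(1, 2), (2, 10), (4, 6), (5, 5), (10, 0), (12, 0), (14, 0), (15, 4), (17, 2), (20, 0), (21, 5)])
v22: WRITE a=8  (a history now [(13, 4), (19, 6), (22, 8)])
READ c @v12: history=[(6, 7), (9, 10)] -> pick v9 -> 10
v23: WRITE a=0  (a history now [(13, 4), (19, 6), (22, 8), (23, 0)])
READ a @v21: history=[(13, 4), (19, 6), (22, 8), (23, 0)] -> pick v19 -> 6
v24: WRITE a=2  (a history now [(13, 4), (19, 6), (22, 8), (23, 0), (24, 2)])
READ e @v12: history=[(1, 2), (2, 10), (4, 6), (5, 5), (10, 0), (12, 0), (14, 0), (15, 4), (17, 2), (20, 0), (21, 5)] -> pick v12 -> 0
v25: WRITE a=6  (a history now [(13, 4), (19, 6), (22, 8), (23, 0), (24, 2), (25, 6)])
v26: WRITE a=2  (a history now [(13, 4), (19, 6), (22, 8), (23, 0), (24, 2), (25, 6), (26, 2)])
READ b @v18: history=[(3, 9), (8, 8), (18, 7)] -> pick v18 -> 7
READ c @v17: history=[(6, 7), (9, 10)] -> pick v9 -> 10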